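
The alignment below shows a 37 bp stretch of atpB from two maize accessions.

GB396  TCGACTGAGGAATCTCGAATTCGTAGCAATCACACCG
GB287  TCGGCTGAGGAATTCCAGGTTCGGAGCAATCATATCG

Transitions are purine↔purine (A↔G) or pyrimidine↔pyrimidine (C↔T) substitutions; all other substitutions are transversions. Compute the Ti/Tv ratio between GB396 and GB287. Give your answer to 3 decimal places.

Mismatches occur at site 4 (A↔G, transition), site 14 (C↔T, transition), site 15 (T↔C, transition), site 17 (G↔A, transition), site 18 (A↔G, transition), site 19 (A↔G, transition), site 24 (T↔G, transversion), site 33 (C↔T, transition), site 35 (C↔T, transition).
Of the 9 differences, 8 transitions and 1 transversion, so Ti/Tv = 8/1 = 8.000.

8.000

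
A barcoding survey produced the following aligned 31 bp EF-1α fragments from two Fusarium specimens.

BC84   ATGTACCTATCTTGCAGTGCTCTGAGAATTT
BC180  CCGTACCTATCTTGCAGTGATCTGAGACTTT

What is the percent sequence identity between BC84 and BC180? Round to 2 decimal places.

Mismatches occur at site 1 (A/C), site 2 (T/C), site 20 (C/A), site 28 (A/C).
27 of the 31 sites match, so the percent identity is 27/31 × 100 = 87.10%.

87.10%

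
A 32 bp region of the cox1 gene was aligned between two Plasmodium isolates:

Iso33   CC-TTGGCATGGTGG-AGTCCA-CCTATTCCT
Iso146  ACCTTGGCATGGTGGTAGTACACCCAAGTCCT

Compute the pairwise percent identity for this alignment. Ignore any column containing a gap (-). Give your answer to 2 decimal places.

86.21%

Excluding the 3 gap columns leaves 29 comparable sites.
Differing sites — 1:C/A; 20:C/A; 26:T/A; 28:T/G.
25 of the 29 comparable sites match, so the percent identity is 25/29 × 100 = 86.21%.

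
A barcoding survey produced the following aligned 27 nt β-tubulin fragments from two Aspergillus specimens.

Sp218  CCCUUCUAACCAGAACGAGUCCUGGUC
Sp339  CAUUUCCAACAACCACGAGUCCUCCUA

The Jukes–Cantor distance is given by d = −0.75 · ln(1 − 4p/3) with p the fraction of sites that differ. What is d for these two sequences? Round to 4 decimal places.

Mismatches occur at site 2 (C↔A), site 3 (C↔U), site 7 (U↔C), site 11 (C↔A), site 13 (G↔C), site 14 (A↔C), site 24 (G↔C), site 25 (G↔C), site 27 (C↔A).
p = 9/27 = 0.333333.
d = −0.75 · ln(1 − (4/3)·0.333333) = −0.75 · ln(0.555556) = −0.75 · (-0.587786) = 0.4408.

0.4408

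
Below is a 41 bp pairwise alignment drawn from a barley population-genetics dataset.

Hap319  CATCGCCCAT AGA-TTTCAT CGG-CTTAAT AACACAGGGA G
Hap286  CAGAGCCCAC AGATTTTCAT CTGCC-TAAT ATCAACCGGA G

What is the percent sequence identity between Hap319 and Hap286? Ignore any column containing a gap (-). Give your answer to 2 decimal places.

78.95%

Excluding the 3 gap columns leaves 38 comparable sites.
Differing sites — 3:T/G; 4:C/A; 10:T/C; 22:G/T; 32:A/T; 35:C/A; 36:A/C; 37:G/C.
30 of the 38 comparable sites match, so the percent identity is 30/38 × 100 = 78.95%.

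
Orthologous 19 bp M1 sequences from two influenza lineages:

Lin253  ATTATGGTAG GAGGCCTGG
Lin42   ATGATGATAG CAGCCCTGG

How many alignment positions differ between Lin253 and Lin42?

4

The sequences differ at positions 3 (T/G), 7 (G/A), 11 (G/C), 14 (G/C).
That gives 4 mismatches out of 19 aligned sites, so the Hamming distance is 4.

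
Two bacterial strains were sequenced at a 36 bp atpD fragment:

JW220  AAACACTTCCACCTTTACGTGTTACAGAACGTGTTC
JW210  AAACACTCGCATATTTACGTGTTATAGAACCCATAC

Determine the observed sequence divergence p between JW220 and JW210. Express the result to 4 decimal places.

Differing sites — 8:T/C; 9:C/G; 12:C/T; 13:C/A; 25:C/T; 31:G/C; 32:T/C; 33:G/A; 35:T/A.
There are 9 differences over 36 sites, so p = 9/36 = 0.2500.

0.2500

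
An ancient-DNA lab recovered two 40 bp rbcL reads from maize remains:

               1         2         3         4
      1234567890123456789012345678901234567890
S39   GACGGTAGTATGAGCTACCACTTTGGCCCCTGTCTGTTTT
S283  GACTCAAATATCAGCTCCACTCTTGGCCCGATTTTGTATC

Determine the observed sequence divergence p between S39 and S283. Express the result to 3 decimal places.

Differing sites — 4:G/T; 5:G/C; 6:T/A; 8:G/A; 12:G/C; 17:A/C; 19:C/A; 20:A/C; 21:C/T; 22:T/C; 30:C/G; 31:T/A; 32:G/T; 34:C/T; 38:T/A; 40:T/C.
There are 16 differences over 40 sites, so p = 16/40 = 0.400.

0.400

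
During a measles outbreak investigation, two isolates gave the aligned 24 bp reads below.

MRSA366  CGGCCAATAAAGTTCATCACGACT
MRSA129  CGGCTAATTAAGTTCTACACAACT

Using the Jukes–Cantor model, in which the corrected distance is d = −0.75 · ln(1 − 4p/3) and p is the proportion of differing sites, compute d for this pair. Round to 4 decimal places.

0.2441

The sequences differ at positions 5 (C/T), 9 (A/T), 16 (A/T), 17 (T/A), 21 (G/A).
p = 5/24 = 0.208333.
d = −0.75 · ln(1 − (4/3)·0.208333) = −0.75 · ln(0.722223) = −0.75 · (-0.325421) = 0.2441.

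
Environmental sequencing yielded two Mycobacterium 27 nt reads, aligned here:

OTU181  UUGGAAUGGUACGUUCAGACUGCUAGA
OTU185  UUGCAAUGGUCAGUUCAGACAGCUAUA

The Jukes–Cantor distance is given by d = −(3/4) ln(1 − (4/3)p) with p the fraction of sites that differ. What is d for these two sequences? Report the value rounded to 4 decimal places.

0.2127

Mismatches occur at site 4 (G→C), site 11 (A→C), site 12 (C→A), site 21 (U→A), site 26 (G→U).
p = 5/27 = 0.185185.
d = −0.75 · ln(1 − (4/3)·0.185185) = −0.75 · ln(0.753087) = −0.75 · (-0.283575) = 0.2127.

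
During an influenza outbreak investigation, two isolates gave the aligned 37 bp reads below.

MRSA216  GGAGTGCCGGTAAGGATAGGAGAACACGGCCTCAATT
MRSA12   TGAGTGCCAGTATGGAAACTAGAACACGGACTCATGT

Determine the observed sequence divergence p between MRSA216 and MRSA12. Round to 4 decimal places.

0.2432

The sequences differ at positions 1 (G/T), 9 (G/A), 13 (A/T), 17 (T/A), 19 (G/C), 20 (G/T), 30 (C/A), 35 (A/T), 36 (T/G).
There are 9 differences over 37 sites, so p = 9/37 = 0.2432.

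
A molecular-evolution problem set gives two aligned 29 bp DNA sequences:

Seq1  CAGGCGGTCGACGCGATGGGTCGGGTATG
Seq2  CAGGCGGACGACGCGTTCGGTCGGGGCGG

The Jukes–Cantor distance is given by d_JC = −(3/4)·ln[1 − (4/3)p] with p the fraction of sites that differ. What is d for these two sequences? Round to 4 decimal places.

0.2421

The sequences differ at positions 8 (T/A), 16 (A/T), 18 (G/C), 26 (T/G), 27 (A/C), 28 (T/G).
p = 6/29 = 0.206897.
d = −0.75 · ln(1 − (4/3)·0.206897) = −0.75 · ln(0.724137) = −0.75 · (-0.322775) = 0.2421.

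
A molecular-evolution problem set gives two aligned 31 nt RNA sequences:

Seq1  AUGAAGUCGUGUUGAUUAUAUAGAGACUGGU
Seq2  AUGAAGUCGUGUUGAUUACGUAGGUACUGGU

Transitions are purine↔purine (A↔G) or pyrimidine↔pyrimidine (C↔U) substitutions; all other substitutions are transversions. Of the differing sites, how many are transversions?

1

The sequences differ at positions 19 (U/C, transition), 20 (A/G, transition), 24 (A/G, transition), 25 (G/U, transversion).
Of the 4 differences, 3 transitions and 1 transversion, so the answer is 1.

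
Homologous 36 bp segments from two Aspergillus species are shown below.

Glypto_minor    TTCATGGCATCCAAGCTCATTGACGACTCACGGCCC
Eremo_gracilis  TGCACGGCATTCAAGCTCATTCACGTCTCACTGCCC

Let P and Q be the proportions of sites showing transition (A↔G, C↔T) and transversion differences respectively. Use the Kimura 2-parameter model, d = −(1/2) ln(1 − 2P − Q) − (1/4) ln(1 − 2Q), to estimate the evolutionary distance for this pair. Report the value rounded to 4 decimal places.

The sequences differ at positions 2 (T/G, transversion), 5 (T/C, transition), 11 (C/T, transition), 22 (G/C, transversion), 26 (A/T, transversion), 32 (G/T, transversion).
Of the 6 differences, 2 transitions and 4 transversions over 36 sites: P = 2/36 = 0.055556, Q = 4/36 = 0.111111.
d = −0.5·ln(0.777777) − 0.25·ln(0.777778) = −0.5·(-0.251315) − 0.25·(-0.251314) = 0.1885.

0.1885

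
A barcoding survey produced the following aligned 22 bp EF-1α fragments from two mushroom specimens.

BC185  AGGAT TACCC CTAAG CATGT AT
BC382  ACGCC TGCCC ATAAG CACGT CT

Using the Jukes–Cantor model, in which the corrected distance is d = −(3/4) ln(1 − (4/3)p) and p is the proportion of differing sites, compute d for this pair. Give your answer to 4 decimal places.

0.4141

Mismatches occur at site 2 (G→C), site 4 (A→C), site 5 (T→C), site 7 (A→G), site 11 (C→A), site 18 (T→C), site 21 (A→C).
p = 7/22 = 0.318182.
d = −0.75 · ln(1 − (4/3)·0.318182) = −0.75 · ln(0.575757) = −0.75 · (-0.552070) = 0.4141.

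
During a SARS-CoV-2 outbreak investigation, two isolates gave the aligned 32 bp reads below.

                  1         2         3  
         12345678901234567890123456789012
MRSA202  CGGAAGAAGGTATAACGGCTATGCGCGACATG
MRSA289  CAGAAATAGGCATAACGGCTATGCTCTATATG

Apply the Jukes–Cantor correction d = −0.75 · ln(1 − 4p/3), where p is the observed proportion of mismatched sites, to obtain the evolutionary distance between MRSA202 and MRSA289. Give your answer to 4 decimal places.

0.2586

Differing sites — 2:G/A; 6:G/A; 7:A/T; 11:T/C; 25:G/T; 27:G/T; 29:C/T.
p = 7/32 = 0.218750.
d = −0.75 · ln(1 − (4/3)·0.218750) = −0.75 · ln(0.708333) = −0.75 · (-0.344841) = 0.2586.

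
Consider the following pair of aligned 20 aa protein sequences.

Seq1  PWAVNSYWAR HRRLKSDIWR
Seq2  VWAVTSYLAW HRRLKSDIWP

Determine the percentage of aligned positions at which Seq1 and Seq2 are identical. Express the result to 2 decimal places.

75.00%

The sequences differ at positions 1 (P/V), 5 (N/T), 8 (W/L), 10 (R/W), 20 (R/P).
15 of the 20 sites match, so the percent identity is 15/20 × 100 = 75.00%.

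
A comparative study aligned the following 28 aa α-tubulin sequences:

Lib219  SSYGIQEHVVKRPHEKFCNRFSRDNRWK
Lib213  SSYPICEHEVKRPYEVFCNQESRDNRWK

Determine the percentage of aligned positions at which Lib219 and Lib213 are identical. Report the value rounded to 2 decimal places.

75.00%

Mismatches occur at site 4 (G→P), site 6 (Q→C), site 9 (V→E), site 14 (H→Y), site 16 (K→V), site 20 (R→Q), site 21 (F→E).
21 of the 28 sites match, so the percent identity is 21/28 × 100 = 75.00%.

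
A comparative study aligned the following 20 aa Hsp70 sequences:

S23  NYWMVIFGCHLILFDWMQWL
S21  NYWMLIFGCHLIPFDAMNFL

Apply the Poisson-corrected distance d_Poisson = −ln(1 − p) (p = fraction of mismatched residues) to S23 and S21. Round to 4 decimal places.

Mismatches occur at site 5 (V/L), site 13 (L/P), site 16 (W/A), site 18 (Q/N), site 19 (W/F).
p = 5/20 = 0.250000.
d = −ln(1 − 0.250000) = −ln(0.750000) = 0.2877.

0.2877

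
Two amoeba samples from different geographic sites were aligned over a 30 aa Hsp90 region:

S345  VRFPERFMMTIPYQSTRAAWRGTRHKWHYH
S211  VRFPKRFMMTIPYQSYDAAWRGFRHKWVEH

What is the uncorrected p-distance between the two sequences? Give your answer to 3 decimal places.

0.200

The sequences differ at positions 5 (E/K), 16 (T/Y), 17 (R/D), 23 (T/F), 28 (H/V), 29 (Y/E).
There are 6 differences over 30 sites, so p = 6/30 = 0.200.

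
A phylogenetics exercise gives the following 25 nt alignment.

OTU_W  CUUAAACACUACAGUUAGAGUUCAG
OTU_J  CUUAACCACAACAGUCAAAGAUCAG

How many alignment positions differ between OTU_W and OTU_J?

5

The sequences differ at positions 6 (A/C), 10 (U/A), 16 (U/C), 18 (G/A), 21 (U/A).
That gives 5 mismatches out of 25 aligned sites, so the Hamming distance is 5.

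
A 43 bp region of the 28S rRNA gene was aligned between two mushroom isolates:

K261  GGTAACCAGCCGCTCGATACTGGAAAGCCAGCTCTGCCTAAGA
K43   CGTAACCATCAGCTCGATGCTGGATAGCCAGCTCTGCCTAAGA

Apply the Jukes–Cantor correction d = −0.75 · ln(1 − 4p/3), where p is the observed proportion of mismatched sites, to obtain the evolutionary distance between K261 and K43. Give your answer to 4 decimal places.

Differing sites — 1:G/C; 9:G/T; 11:C/A; 19:A/G; 25:A/T.
p = 5/43 = 0.116279.
d = −0.75 · ln(1 − (4/3)·0.116279) = −0.75 · ln(0.844961) = −0.75 · (-0.168465) = 0.1263.

0.1263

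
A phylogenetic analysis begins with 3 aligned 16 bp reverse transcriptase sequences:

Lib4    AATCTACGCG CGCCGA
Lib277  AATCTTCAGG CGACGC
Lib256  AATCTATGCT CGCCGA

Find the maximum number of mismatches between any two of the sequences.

Pairwise Hamming distances:
  Lib4 vs Lib277: 5
  Lib4 vs Lib256: 2
  Lib277 vs Lib256: 7
The largest is 7, between Lib277 and Lib256.

7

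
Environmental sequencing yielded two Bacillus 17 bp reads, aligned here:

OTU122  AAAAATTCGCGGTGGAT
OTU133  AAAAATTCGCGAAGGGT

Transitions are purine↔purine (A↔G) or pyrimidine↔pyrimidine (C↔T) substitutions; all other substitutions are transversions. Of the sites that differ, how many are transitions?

Differing sites — 12:G/A (Ti); 13:T/A (Tv); 16:A/G (Ti).
Of the 3 differences, 2 transitions and 1 transversion, so the answer is 2.

2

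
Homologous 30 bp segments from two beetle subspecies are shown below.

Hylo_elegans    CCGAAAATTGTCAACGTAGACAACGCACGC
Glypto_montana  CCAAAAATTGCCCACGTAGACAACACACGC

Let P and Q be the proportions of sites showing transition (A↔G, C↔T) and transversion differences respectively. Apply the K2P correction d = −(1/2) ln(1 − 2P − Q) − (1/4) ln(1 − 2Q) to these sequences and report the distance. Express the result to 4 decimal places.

Differing sites — 3:G/A (Ti); 11:T/C (Ti); 13:A/C (Tv); 25:G/A (Ti).
Of the 4 differences, 3 transitions and 1 transversion over 30 sites: P = 3/30 = 0.100000, Q = 1/30 = 0.033333.
d = −0.5·ln(0.766667) − 0.25·ln(0.933334) = −0.5·(-0.265703) − 0.25·(-0.068992) = 0.1501.

0.1501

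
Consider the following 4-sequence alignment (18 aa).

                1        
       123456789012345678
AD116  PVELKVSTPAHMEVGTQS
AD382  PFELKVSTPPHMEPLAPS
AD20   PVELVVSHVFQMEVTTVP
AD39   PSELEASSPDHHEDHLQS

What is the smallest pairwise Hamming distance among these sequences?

Pairwise Hamming distances:
  AD116 vs AD382: 6
  AD116 vs AD20: 8
  AD116 vs AD39: 9
  AD382 vs AD20: 11
  AD382 vs AD39: 10
  AD20 vs AD39: 13
The smallest is 6, between AD116 and AD382.

6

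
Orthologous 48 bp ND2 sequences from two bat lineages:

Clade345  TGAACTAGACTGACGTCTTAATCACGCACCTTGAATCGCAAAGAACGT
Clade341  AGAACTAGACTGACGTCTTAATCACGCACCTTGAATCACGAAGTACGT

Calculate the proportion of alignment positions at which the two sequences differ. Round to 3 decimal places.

The sequences differ at positions 1 (T/A), 38 (G/A), 40 (A/G), 44 (A/T).
There are 4 differences over 48 sites, so p = 4/48 = 0.083.

0.083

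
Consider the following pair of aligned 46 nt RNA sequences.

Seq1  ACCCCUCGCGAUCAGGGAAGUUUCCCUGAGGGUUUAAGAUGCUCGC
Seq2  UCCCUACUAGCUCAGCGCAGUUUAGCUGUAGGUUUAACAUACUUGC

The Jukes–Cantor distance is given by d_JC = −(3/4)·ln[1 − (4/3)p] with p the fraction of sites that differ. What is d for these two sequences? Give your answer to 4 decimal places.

0.4279

Mismatches occur at site 1 (A→U), site 5 (C→U), site 6 (U→A), site 8 (G→U), site 9 (C→A), site 11 (A→C), site 16 (G→C), site 18 (A→C), site 24 (C→A), site 25 (C→G), site 29 (A→U), site 30 (G→A), site 38 (G→C), site 41 (G→A), site 44 (C→U).
p = 15/46 = 0.326087.
d = −0.75 · ln(1 − (4/3)·0.326087) = −0.75 · ln(0.565217) = −0.75 · (-0.570546) = 0.4279.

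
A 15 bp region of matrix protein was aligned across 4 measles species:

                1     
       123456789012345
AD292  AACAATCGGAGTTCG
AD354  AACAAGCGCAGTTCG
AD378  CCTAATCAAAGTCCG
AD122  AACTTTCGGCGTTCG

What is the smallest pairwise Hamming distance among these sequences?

Pairwise Hamming distances:
  AD292 vs AD354: 2
  AD292 vs AD378: 6
  AD292 vs AD122: 3
  AD354 vs AD378: 7
  AD354 vs AD122: 5
  AD378 vs AD122: 9
The smallest is 2, between AD292 and AD354.

2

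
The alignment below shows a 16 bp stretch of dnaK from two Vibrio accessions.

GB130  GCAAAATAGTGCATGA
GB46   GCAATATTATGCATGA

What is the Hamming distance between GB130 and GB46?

The sequences differ at positions 5 (A/T), 8 (A/T), 9 (G/A).
That gives 3 mismatches out of 16 aligned sites, so the Hamming distance is 3.

3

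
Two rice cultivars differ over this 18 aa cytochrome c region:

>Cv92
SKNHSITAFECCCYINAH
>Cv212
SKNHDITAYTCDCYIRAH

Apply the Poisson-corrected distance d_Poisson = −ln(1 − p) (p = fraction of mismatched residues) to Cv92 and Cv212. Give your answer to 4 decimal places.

The sequences differ at positions 5 (S/D), 9 (F/Y), 10 (E/T), 12 (C/D), 16 (N/R).
p = 5/18 = 0.277778.
d = −ln(1 − 0.277778) = −ln(0.722222) = 0.3254.

0.3254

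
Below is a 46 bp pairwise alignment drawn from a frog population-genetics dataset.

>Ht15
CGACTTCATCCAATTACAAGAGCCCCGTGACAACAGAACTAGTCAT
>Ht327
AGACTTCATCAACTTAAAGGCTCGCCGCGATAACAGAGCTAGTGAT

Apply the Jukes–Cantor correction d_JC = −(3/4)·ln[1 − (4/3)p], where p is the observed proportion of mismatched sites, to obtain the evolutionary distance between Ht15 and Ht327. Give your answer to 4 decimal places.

Differing sites — 1:C/A; 11:C/A; 13:A/C; 17:C/A; 19:A/G; 21:A/C; 22:G/T; 24:C/G; 28:T/C; 31:C/T; 38:A/G; 44:C/G.
p = 12/46 = 0.260870.
d = −0.75 · ln(1 − (4/3)·0.260870) = −0.75 · ln(0.652173) = −0.75 · (-0.427445) = 0.3206.

0.3206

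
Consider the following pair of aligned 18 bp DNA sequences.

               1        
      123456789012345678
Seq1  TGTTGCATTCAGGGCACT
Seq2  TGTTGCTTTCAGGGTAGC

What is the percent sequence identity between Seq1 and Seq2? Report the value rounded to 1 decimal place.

Differing sites — 7:A/T; 15:C/T; 17:C/G; 18:T/C.
14 of the 18 sites match, so the percent identity is 14/18 × 100 = 77.8%.

77.8%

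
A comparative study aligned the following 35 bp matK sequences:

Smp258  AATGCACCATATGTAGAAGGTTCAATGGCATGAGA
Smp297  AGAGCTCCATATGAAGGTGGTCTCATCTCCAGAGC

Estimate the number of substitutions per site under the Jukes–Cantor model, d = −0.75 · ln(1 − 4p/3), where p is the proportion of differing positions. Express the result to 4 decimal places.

0.5716

The sequences differ at positions 2 (A/G), 3 (T/A), 6 (A/T), 14 (T/A), 17 (A/G), 18 (A/T), 22 (T/C), 23 (C/T), 24 (A/C), 27 (G/C), 28 (G/T), 30 (A/C), 31 (T/A), 35 (A/C).
p = 14/35 = 0.400000.
d = −0.75 · ln(1 − (4/3)·0.400000) = −0.75 · ln(0.466667) = −0.75 · (-0.762139) = 0.5716.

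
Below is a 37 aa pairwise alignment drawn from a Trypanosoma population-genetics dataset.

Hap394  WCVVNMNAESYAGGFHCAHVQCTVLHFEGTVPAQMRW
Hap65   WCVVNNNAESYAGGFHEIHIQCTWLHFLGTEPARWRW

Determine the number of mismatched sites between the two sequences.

9

Mismatches occur at site 6 (M→N), site 17 (C→E), site 18 (A→I), site 20 (V→I), site 24 (V→W), site 28 (E→L), site 31 (V→E), site 34 (Q→R), site 35 (M→W).
That gives 9 mismatches out of 37 aligned sites, so the Hamming distance is 9.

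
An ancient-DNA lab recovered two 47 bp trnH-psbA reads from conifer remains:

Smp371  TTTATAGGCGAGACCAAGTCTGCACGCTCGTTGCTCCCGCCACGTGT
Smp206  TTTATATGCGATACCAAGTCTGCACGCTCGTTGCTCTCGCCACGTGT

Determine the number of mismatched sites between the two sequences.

Differing sites — 7:G/T; 12:G/T; 37:C/T.
That gives 3 mismatches out of 47 aligned sites, so the Hamming distance is 3.

3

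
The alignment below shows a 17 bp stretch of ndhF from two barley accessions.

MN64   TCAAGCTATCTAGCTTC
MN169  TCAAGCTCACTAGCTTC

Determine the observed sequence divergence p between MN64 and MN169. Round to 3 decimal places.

0.118

Mismatches occur at site 8 (A/C), site 9 (T/A).
There are 2 differences over 17 sites, so p = 2/17 = 0.118.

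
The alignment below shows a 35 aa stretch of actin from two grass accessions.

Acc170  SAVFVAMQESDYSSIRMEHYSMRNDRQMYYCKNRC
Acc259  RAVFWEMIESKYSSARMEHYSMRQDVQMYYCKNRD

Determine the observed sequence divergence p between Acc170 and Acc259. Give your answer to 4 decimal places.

0.2571

Mismatches occur at site 1 (S/R), site 5 (V/W), site 6 (A/E), site 8 (Q/I), site 11 (D/K), site 15 (I/A), site 24 (N/Q), site 26 (R/V), site 35 (C/D).
There are 9 differences over 35 sites, so p = 9/35 = 0.2571.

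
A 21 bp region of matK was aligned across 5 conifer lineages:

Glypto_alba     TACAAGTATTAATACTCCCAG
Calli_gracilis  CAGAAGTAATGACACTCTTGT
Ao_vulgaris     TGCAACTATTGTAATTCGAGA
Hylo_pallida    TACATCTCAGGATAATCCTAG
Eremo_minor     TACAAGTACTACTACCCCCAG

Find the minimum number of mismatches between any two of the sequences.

3

Pairwise Hamming distances:
  Glypto_alba vs Calli_gracilis: 9
  Glypto_alba vs Ao_vulgaris: 10
  Glypto_alba vs Hylo_pallida: 8
  Glypto_alba vs Eremo_minor: 3
  Calli_gracilis vs Ao_vulgaris: 11
  Calli_gracilis vs Hylo_pallida: 11
  Calli_gracilis vs Eremo_minor: 11
  Ao_vulgaris vs Hylo_pallida: 12
  Ao_vulgaris vs Eremo_minor: 12
  Hylo_pallida vs Eremo_minor: 10
The smallest is 3, between Glypto_alba and Eremo_minor.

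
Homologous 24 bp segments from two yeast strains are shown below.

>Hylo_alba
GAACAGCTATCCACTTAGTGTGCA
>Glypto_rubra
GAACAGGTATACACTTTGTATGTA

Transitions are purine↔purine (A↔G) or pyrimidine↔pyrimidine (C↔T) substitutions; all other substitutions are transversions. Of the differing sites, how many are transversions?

Differing sites — 7:C/G (Tv); 11:C/A (Tv); 17:A/T (Tv); 20:G/A (Ti); 23:C/T (Ti).
Of the 5 differences, 2 transitions and 3 transversions, so the answer is 3.

3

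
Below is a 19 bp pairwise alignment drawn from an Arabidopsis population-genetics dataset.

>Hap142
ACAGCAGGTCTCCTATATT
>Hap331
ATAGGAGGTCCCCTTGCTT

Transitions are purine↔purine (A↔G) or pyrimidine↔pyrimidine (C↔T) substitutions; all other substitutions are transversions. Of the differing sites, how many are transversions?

4

Mismatches occur at site 2 (C↔T, transition), site 5 (C↔G, transversion), site 11 (T↔C, transition), site 15 (A↔T, transversion), site 16 (T↔G, transversion), site 17 (A↔C, transversion).
Of the 6 differences, 2 transitions and 4 transversions, so the answer is 4.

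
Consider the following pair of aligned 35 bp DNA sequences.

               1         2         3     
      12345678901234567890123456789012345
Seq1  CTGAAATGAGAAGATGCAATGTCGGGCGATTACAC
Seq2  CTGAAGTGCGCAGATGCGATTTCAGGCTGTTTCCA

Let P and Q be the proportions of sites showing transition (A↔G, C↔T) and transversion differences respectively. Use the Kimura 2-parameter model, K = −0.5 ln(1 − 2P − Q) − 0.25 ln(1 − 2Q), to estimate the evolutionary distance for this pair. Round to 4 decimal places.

Mismatches occur at site 6 (A→G, transition), site 9 (A→C, transversion), site 11 (A→C, transversion), site 18 (A→G, transition), site 21 (G→T, transversion), site 24 (G→A, transition), site 28 (G→T, transversion), site 29 (A→G, transition), site 32 (A→T, transversion), site 34 (A→C, transversion), site 35 (C→A, transversion).
Of the 11 differences, 4 transitions and 7 transversions over 35 sites: P = 4/35 = 0.114286, Q = 7/35 = 0.200000.
d = −0.5·ln(0.571428) − 0.25·ln(0.600000) = −0.5·(-0.559617) − 0.25·(-0.510826) = 0.4075.

0.4075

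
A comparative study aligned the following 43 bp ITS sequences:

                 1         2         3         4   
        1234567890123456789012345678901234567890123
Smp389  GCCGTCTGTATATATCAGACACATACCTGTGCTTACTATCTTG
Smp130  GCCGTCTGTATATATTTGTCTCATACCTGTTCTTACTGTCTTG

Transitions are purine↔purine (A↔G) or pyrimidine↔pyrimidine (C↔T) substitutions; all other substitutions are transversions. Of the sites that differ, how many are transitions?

2

Mismatches occur at site 16 (C↔T, transition), site 17 (A↔T, transversion), site 19 (A↔T, transversion), site 21 (A↔T, transversion), site 31 (G↔T, transversion), site 38 (A↔G, transition).
Of the 6 differences, 2 transitions and 4 transversions, so the answer is 2.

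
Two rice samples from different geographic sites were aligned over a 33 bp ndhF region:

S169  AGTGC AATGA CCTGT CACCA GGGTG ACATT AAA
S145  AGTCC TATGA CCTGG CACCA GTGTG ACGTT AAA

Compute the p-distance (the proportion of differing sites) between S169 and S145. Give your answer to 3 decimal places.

Differing sites — 4:G/C; 6:A/T; 15:T/G; 22:G/T; 28:A/G.
There are 5 differences over 33 sites, so p = 5/33 = 0.152.

0.152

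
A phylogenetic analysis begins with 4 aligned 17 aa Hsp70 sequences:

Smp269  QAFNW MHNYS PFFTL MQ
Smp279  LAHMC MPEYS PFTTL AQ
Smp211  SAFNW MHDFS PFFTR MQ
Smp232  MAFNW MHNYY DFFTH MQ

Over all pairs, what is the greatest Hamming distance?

11

Pairwise Hamming distances:
  Smp269 vs Smp279: 8
  Smp269 vs Smp211: 4
  Smp269 vs Smp232: 4
  Smp279 vs Smp211: 10
  Smp279 vs Smp232: 11
  Smp211 vs Smp232: 6
The largest is 11, between Smp279 and Smp232.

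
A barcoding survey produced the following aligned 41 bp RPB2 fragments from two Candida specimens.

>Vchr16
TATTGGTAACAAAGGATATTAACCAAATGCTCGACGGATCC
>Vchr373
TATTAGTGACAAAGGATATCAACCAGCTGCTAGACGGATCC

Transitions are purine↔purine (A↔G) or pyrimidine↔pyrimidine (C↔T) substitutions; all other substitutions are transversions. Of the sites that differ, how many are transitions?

4

Differing sites — 5:G/A (Ti); 8:A/G (Ti); 20:T/C (Ti); 26:A/G (Ti); 27:A/C (Tv); 32:C/A (Tv).
Of the 6 differences, 4 transitions and 2 transversions, so the answer is 4.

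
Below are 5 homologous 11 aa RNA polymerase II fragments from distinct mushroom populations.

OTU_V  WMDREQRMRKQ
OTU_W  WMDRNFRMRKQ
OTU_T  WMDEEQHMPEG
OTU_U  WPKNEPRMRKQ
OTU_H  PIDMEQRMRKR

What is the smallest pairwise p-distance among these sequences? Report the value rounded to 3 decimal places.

Pairwise Hamming distances:
  OTU_V vs OTU_W: 2
  OTU_V vs OTU_T: 5
  OTU_V vs OTU_U: 4
  OTU_V vs OTU_H: 4
  OTU_W vs OTU_T: 7
  OTU_W vs OTU_U: 5
  OTU_W vs OTU_H: 6
  OTU_T vs OTU_U: 8
  OTU_T vs OTU_H: 7
  OTU_U vs OTU_H: 6
The smallest is 2 mismatches, between OTU_V and OTU_W; p = 2/11 = 0.182.

0.182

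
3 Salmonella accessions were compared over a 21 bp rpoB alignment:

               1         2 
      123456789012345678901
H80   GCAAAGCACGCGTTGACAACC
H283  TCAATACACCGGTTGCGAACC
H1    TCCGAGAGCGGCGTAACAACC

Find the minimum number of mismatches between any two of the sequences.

7

Pairwise Hamming distances:
  H80 vs H283: 7
  H80 vs H1: 9
  H283 vs H1: 12
The smallest is 7, between H80 and H283.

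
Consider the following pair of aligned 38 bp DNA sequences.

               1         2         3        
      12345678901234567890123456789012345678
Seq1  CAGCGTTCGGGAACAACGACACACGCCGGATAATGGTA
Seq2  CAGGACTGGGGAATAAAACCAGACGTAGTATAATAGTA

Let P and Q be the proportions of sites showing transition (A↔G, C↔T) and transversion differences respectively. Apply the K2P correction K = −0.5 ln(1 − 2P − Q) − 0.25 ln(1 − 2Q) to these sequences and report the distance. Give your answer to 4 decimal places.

Differing sites — 4:C/G (Tv); 5:G/A (Ti); 6:T/C (Ti); 8:C/G (Tv); 14:C/T (Ti); 17:C/A (Tv); 18:G/A (Ti); 19:A/C (Tv); 22:C/G (Tv); 26:C/T (Ti); 27:C/A (Tv); 29:G/T (Tv); 35:G/A (Ti).
Of the 13 differences, 6 transitions and 7 transversions over 38 sites: P = 6/38 = 0.157895, Q = 7/38 = 0.184211.
d = −0.5·ln(0.499999) − 0.25·ln(0.631578) = −0.5·(-0.693149) − 0.25·(-0.459534) = 0.4615.

0.4615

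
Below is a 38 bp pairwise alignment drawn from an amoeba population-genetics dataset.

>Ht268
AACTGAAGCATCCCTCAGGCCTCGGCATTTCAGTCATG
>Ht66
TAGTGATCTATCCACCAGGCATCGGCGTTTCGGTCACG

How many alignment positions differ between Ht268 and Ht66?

11

Differing sites — 1:A/T; 3:C/G; 7:A/T; 8:G/C; 9:C/T; 14:C/A; 15:T/C; 21:C/A; 27:A/G; 32:A/G; 37:T/C.
That gives 11 mismatches out of 38 aligned sites, so the Hamming distance is 11.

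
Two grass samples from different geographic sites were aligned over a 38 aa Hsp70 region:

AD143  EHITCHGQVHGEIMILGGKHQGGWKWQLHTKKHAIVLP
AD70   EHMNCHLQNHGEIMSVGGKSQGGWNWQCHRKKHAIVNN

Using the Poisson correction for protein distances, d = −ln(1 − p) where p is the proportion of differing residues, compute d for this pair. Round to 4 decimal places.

0.3795

Mismatches occur at site 3 (I↔M), site 4 (T↔N), site 7 (G↔L), site 9 (V↔N), site 15 (I↔S), site 16 (L↔V), site 20 (H↔S), site 25 (K↔N), site 28 (L↔C), site 30 (T↔R), site 37 (L↔N), site 38 (P↔N).
p = 12/38 = 0.315789.
d = −ln(1 − 0.315789) = −ln(0.684211) = 0.3795.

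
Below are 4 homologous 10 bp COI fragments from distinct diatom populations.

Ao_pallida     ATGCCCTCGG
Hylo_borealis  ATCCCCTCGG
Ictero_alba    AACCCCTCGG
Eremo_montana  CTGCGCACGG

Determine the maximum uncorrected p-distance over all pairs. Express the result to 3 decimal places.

Pairwise Hamming distances:
  Ao_pallida vs Hylo_borealis: 1
  Ao_pallida vs Ictero_alba: 2
  Ao_pallida vs Eremo_montana: 3
  Hylo_borealis vs Ictero_alba: 1
  Hylo_borealis vs Eremo_montana: 4
  Ictero_alba vs Eremo_montana: 5
The largest is 5 mismatches, between Ictero_alba and Eremo_montana; p = 5/10 = 0.500.

0.500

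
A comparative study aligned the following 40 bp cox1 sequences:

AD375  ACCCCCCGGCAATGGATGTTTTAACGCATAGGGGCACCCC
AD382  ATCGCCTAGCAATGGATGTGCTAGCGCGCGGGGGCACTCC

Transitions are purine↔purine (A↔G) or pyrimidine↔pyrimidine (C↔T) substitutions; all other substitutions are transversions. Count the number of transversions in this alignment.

The sequences differ at positions 2 (C/T, transition), 4 (C/G, transversion), 7 (C/T, transition), 8 (G/A, transition), 20 (T/G, transversion), 21 (T/C, transition), 24 (A/G, transition), 28 (A/G, transition), 29 (T/C, transition), 30 (A/G, transition), 38 (C/T, transition).
Of the 11 differences, 9 transitions and 2 transversions, so the answer is 2.

2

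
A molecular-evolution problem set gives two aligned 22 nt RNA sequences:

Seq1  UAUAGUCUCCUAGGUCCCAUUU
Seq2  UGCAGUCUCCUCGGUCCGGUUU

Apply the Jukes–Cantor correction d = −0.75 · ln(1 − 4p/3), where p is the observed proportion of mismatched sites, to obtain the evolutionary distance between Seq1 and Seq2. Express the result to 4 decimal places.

0.2708

The sequences differ at positions 2 (A/G), 3 (U/C), 12 (A/C), 18 (C/G), 19 (A/G).
p = 5/22 = 0.227273.
d = −0.75 · ln(1 − (4/3)·0.227273) = −0.75 · ln(0.696969) = −0.75 · (-0.361014) = 0.2708.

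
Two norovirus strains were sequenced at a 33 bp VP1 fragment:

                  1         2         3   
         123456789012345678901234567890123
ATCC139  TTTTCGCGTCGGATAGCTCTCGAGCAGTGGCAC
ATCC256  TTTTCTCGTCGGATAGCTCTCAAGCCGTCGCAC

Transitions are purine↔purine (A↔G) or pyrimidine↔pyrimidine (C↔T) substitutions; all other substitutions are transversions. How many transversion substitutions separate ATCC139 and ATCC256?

Differing sites — 6:G/T (Tv); 22:G/A (Ti); 26:A/C (Tv); 29:G/C (Tv).
Of the 4 differences, 1 transition and 3 transversions, so the answer is 3.

3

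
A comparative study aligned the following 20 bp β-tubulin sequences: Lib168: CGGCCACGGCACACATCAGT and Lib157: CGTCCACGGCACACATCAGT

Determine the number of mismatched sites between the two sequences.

The sequences differ at position 3 (G/T).
That gives 1 mismatch out of 20 aligned sites, so the Hamming distance is 1.

1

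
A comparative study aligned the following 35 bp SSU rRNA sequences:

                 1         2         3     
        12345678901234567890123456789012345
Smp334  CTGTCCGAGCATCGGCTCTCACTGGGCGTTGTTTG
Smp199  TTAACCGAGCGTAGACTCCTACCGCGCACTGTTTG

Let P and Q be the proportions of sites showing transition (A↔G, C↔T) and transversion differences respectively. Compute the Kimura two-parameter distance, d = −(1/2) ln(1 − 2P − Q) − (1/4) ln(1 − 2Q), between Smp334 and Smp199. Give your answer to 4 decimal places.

0.5052

Mismatches occur at site 1 (C↔T, transition), site 3 (G↔A, transition), site 4 (T↔A, transversion), site 11 (A↔G, transition), site 13 (C↔A, transversion), site 15 (G↔A, transition), site 19 (T↔C, transition), site 20 (C↔T, transition), site 23 (T↔C, transition), site 25 (G↔C, transversion), site 28 (G↔A, transition), site 29 (T↔C, transition).
Of the 12 differences, 9 transitions and 3 transversions over 35 sites: P = 9/35 = 0.257143, Q = 3/35 = 0.085714.
d = −0.5·ln(0.400000) − 0.25·ln(0.828572) = −0.5·(-0.916291) − 0.25·(-0.188052) = 0.5052.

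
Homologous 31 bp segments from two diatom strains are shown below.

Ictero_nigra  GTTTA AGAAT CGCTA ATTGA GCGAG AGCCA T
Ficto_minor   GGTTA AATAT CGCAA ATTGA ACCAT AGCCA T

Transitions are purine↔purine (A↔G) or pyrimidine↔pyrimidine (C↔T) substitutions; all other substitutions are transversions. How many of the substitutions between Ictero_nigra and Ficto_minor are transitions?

Mismatches occur at site 2 (T↔G, transversion), site 7 (G↔A, transition), site 8 (A↔T, transversion), site 14 (T↔A, transversion), site 21 (G↔A, transition), site 23 (G↔C, transversion), site 25 (G↔T, transversion).
Of the 7 differences, 2 transitions and 5 transversions, so the answer is 2.

2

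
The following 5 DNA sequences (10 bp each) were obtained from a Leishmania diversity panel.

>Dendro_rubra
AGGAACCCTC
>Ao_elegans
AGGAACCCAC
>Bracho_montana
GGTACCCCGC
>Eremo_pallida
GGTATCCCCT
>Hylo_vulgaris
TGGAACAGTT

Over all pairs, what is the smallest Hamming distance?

1

Pairwise Hamming distances:
  Dendro_rubra vs Ao_elegans: 1
  Dendro_rubra vs Bracho_montana: 4
  Dendro_rubra vs Eremo_pallida: 5
  Dendro_rubra vs Hylo_vulgaris: 4
  Ao_elegans vs Bracho_montana: 4
  Ao_elegans vs Eremo_pallida: 5
  Ao_elegans vs Hylo_vulgaris: 5
  Bracho_montana vs Eremo_pallida: 3
  Bracho_montana vs Hylo_vulgaris: 7
  Eremo_pallida vs Hylo_vulgaris: 6
The smallest is 1, between Dendro_rubra and Ao_elegans.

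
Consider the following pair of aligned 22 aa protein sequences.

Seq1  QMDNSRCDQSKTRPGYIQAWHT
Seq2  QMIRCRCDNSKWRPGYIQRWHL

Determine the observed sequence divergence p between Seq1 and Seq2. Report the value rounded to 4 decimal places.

0.3182

The sequences differ at positions 3 (D/I), 4 (N/R), 5 (S/C), 9 (Q/N), 12 (T/W), 19 (A/R), 22 (T/L).
There are 7 differences over 22 sites, so p = 7/22 = 0.3182.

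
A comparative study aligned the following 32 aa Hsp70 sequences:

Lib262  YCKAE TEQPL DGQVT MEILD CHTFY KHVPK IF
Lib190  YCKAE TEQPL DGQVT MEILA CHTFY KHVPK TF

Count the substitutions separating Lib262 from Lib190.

2

Differing sites — 20:D/A; 31:I/T.
That gives 2 mismatches out of 32 aligned sites, so the Hamming distance is 2.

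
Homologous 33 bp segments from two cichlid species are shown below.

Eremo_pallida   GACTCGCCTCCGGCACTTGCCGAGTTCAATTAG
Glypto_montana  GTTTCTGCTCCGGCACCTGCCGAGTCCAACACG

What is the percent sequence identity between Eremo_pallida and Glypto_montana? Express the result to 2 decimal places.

Differing sites — 2:A/T; 3:C/T; 6:G/T; 7:C/G; 17:T/C; 26:T/C; 30:T/C; 31:T/A; 32:A/C.
24 of the 33 sites match, so the percent identity is 24/33 × 100 = 72.73%.

72.73%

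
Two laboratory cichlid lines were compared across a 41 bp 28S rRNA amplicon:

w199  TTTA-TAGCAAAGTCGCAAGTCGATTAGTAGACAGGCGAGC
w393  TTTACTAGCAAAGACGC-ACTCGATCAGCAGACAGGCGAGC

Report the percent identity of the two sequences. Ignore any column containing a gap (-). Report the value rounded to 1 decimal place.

Excluding the 2 gap columns leaves 39 comparable sites.
Mismatches occur at site 14 (T→A), site 20 (G→C), site 26 (T→C), site 29 (T→C).
35 of the 39 comparable sites match, so the percent identity is 35/39 × 100 = 89.7%.

89.7%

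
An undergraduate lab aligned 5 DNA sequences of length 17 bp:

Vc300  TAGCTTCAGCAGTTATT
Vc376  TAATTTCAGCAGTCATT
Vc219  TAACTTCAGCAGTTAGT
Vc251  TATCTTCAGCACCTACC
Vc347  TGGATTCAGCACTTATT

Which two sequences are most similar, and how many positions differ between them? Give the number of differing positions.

2

Pairwise Hamming distances:
  Vc300 vs Vc376: 3
  Vc300 vs Vc219: 2
  Vc300 vs Vc251: 5
  Vc300 vs Vc347: 3
  Vc376 vs Vc219: 3
  Vc376 vs Vc251: 7
  Vc376 vs Vc347: 5
  Vc219 vs Vc251: 5
  Vc219 vs Vc347: 5
  Vc251 vs Vc347: 6
The smallest is 2, between Vc300 and Vc219.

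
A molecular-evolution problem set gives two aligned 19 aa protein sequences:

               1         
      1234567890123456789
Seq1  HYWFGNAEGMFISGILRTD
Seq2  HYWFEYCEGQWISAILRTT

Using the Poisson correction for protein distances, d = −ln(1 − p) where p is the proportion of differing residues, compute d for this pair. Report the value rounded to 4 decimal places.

0.4595

The sequences differ at positions 5 (G/E), 6 (N/Y), 7 (A/C), 10 (M/Q), 11 (F/W), 14 (G/A), 19 (D/T).
p = 7/19 = 0.368421.
d = −ln(1 − 0.368421) = −ln(0.631579) = 0.4595.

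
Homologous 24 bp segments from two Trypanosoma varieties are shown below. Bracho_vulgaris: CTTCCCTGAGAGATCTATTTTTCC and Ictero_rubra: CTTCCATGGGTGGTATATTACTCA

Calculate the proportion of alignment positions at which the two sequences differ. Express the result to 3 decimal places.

Mismatches occur at site 6 (C/A), site 9 (A/G), site 11 (A/T), site 13 (A/G), site 15 (C/A), site 20 (T/A), site 21 (T/C), site 24 (C/A).
There are 8 differences over 24 sites, so p = 8/24 = 0.333.

0.333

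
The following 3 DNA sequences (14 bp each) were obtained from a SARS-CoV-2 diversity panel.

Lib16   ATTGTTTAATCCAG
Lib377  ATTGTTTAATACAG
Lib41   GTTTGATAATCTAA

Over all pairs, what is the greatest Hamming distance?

Pairwise Hamming distances:
  Lib16 vs Lib377: 1
  Lib16 vs Lib41: 6
  Lib377 vs Lib41: 7
The largest is 7, between Lib377 and Lib41.

7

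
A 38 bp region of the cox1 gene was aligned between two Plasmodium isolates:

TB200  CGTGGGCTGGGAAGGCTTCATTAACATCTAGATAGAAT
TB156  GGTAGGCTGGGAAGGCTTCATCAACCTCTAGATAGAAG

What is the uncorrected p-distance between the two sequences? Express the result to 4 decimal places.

The sequences differ at positions 1 (C/G), 4 (G/A), 22 (T/C), 26 (A/C), 38 (T/G).
There are 5 differences over 38 sites, so p = 5/38 = 0.1316.

0.1316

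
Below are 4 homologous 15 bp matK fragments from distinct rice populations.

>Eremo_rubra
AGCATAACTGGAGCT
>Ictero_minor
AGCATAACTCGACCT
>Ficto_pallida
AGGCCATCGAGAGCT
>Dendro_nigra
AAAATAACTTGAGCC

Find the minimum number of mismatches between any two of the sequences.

Pairwise Hamming distances:
  Eremo_rubra vs Ictero_minor: 2
  Eremo_rubra vs Ficto_pallida: 6
  Eremo_rubra vs Dendro_nigra: 4
  Ictero_minor vs Ficto_pallida: 7
  Ictero_minor vs Dendro_nigra: 5
  Ficto_pallida vs Dendro_nigra: 8
The smallest is 2, between Eremo_rubra and Ictero_minor.

2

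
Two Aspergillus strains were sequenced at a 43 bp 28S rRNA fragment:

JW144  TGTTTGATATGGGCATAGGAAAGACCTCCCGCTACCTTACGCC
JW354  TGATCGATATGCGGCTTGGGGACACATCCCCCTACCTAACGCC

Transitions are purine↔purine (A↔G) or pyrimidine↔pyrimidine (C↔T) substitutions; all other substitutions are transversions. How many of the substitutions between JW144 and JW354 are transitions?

Differing sites — 3:T/A (Tv); 5:T/C (Ti); 12:G/C (Tv); 14:C/G (Tv); 15:A/C (Tv); 17:A/T (Tv); 20:A/G (Ti); 21:A/G (Ti); 23:G/C (Tv); 26:C/A (Tv); 31:G/C (Tv); 38:T/A (Tv).
Of the 12 differences, 3 transitions and 9 transversions, so the answer is 3.

3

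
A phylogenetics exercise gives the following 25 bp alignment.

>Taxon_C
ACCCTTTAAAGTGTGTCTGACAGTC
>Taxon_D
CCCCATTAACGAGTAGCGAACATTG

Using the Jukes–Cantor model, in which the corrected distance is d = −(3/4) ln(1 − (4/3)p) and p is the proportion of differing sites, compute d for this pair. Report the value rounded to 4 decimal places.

Mismatches occur at site 1 (A↔C), site 5 (T↔A), site 10 (A↔C), site 12 (T↔A), site 15 (G↔A), site 16 (T↔G), site 18 (T↔G), site 19 (G↔A), site 23 (G↔T), site 25 (C↔G).
p = 10/25 = 0.400000.
d = −0.75 · ln(1 − (4/3)·0.400000) = −0.75 · ln(0.466667) = −0.75 · (-0.762139) = 0.5716.

0.5716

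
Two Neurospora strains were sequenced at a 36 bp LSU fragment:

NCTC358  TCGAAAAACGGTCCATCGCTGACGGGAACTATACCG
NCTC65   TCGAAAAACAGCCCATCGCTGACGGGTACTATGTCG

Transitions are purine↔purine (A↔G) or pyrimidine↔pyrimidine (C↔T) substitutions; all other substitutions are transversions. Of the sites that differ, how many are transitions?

Differing sites — 10:G/A (Ti); 12:T/C (Ti); 27:A/T (Tv); 33:A/G (Ti); 34:C/T (Ti).
Of the 5 differences, 4 transitions and 1 transversion, so the answer is 4.

4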